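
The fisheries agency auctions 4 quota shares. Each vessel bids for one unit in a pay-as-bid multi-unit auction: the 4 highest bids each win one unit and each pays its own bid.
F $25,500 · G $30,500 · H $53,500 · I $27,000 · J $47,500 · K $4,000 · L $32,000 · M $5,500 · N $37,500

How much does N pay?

N pays $37,500

Bids ranked high→low: 53,500 (H), 47,500 (J), 37,500 (N), 32,000 (L), 30,500 (G), 27,000 (I), …
The 4 highest are H, J, N, L.
N wins → own bid $37,500.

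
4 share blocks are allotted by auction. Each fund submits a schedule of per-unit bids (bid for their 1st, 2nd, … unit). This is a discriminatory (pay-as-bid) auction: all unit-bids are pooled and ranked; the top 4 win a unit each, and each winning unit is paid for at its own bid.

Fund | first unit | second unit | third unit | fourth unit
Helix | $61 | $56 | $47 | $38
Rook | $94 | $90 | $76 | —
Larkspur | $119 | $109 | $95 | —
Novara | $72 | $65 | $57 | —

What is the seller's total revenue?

Total revenue: $417

Pooled unit-bids ranked (top 4): 119 (Larkspur-1), 109 (Larkspur-2), 95 (Larkspur-3), 94 (Rook-1)
Next rejected bid: $90 (not a price — pay-as-bid).
Each winning unit pays its own bid.
Revenue = 119 + 109 + 95 + 94 = $417.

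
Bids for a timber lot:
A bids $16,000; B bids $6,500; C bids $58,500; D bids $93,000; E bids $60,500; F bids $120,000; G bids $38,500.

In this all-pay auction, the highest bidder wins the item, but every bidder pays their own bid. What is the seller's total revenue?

Total revenue: $393,000

Sorting bids: 120,000 (F) > 93,000 (D) > 60,500 (E) > 58,500 (C) > 38,500 (G) > 16,000 (A) > …
Every bidder forfeits their bid regardless of winning.
Revenue = 16,000 + 6,500 + 58,500 + 93,000 + 60,500 + 120,000 + 38,500 = $393,000.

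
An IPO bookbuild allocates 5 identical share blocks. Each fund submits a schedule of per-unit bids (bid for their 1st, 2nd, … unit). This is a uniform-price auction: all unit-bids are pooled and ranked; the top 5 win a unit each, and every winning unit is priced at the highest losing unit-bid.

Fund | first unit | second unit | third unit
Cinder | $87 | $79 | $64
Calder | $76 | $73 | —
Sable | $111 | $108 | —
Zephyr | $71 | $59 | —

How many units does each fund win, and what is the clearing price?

Merging the schedules and taking the best 5: 111 (Sable-1), 108 (Sable-2), 87 (Cinder-1), 79 (Cinder-2), 76 (Calder-1)
The (k+1)-th unit-bid is $73.
Allocation: Calder 1, Cinder 2, Sable 2.

Calder 1, Cinder 2, Sable 2; clearing price $73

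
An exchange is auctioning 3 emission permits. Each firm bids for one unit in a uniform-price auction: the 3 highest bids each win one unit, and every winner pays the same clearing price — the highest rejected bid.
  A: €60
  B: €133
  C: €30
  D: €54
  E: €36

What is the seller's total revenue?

Total revenue: €108

Bids ranked high→low: 133 (B), 60 (A), 54 (D), 36 (E), 30 (C)
Top 3: B, A, D.
Highest unsuccessful bid: €36 → clearing price.
Total revenue = 3 × €36 = €108.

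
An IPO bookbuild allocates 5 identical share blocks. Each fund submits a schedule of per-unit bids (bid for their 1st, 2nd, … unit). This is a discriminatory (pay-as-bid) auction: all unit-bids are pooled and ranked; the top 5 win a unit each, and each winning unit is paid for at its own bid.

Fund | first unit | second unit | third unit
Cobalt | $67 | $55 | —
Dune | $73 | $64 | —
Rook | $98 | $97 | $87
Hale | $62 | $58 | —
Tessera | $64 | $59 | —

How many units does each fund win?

Cobalt 1, Dune 1, Rook 3

Merging the schedules and taking the best 5: 98 (Rook-1), 97 (Rook-2), 87 (Rook-3), 73 (Dune-1), 67 (Cobalt-1)
Next rejected bid: $64 (not a price — pay-as-bid).
Allocation: Cobalt 1, Dune 1, Rook 3.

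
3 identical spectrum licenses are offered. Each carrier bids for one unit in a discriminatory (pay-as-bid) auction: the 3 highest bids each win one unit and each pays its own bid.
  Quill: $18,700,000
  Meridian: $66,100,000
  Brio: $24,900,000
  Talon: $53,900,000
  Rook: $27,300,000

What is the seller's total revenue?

Ordering the bids: 66,100,000 (Meridian), 53,900,000 (Talon), 27,300,000 (Rook), 24,900,000 (Brio), 18,700,000 (Quill)
The 3 highest are Meridian, Talon, Rook.
Total revenue = 66,100,000 + 53,900,000 + 27,300,000 = $147,300,000.

Total revenue: $147,300,000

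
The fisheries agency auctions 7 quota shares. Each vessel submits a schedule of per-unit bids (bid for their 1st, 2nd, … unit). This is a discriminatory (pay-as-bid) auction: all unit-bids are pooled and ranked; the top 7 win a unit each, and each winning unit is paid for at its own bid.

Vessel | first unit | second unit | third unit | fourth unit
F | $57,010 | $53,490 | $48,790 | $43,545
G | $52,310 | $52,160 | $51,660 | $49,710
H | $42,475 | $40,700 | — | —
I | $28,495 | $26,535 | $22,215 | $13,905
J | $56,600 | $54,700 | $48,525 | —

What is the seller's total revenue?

All unit-bids, highest first — top 7: 57,010 (F-1), 56,600 (J-1), 54,700 (J-2), 53,490 (F-2), 52,310 (G-1), 52,160 (G-2), 51,660 (G-3)
Next rejected bid: $49,710 (not a price — pay-as-bid).
Each winning unit pays its own bid.
Revenue = 57,010 + 56,600 + 54,700 + 53,490 + 52,310 + 52,160 + 51,660 = $377,930.

Total revenue: $377,930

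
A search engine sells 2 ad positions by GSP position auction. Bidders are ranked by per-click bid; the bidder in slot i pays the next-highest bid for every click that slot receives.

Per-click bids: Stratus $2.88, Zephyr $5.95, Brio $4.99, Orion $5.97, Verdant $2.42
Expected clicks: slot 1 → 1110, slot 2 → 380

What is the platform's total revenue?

Ranked by bid: $5.97 (Orion) > $5.95 (Zephyr) > $4.99 (Brio) > …
Slot 1: Orion pays $5.95 × 1110 = $6604.50
Slot 2: Zephyr pays $4.99 × 380 = $1896.20
Total = $8500.70

Total revenue: $8500.70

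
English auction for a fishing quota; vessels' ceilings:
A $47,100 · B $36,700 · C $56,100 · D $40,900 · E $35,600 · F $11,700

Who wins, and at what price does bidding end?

C wins at $47,100

Rule: the price rises until one bidder remains; the winner pays the price at which the last rival dropped out.
Sorting limits: 56,100 (C) > 47,100 (A) > 40,900 (D) > 36,700 (B) > 35,600 (E) > 11,700 (F)
A is the last rival to drop out, at $47,100; C remains and wins at that price.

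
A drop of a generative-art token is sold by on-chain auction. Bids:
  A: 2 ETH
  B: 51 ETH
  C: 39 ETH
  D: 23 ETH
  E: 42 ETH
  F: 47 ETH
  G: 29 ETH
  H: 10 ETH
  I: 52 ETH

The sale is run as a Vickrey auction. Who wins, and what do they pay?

Sorting bids: 52 (I) > 51 (B) > 47 (F) > 42 (E) > 39 (C) > 29 (G) > …
Second-price: I pays B's bid of 51 ETH.

I pays 51 ETH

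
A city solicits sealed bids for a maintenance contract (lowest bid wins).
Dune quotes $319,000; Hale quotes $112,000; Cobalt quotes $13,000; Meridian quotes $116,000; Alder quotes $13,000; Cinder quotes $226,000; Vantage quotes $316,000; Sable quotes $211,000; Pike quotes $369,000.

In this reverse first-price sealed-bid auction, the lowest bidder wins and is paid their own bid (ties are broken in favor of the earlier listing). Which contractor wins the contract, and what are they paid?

Cobalt is paid $13,000

Bids ranked: 13,000 (Cobalt) < 13,000 (Alder) < 112,000 (Hale) < 116,000 (Meridian) < 211,000 (Sable) < 226,000 (Cinder) < …
Cobalt and Alder tie at $13,000; tie-break gives it to Cobalt.
Cobalt is lowest → is paid own bid, $13,000.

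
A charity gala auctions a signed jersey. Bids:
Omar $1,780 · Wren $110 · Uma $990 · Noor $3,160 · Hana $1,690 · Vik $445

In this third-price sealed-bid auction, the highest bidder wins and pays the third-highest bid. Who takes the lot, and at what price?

Bids ranked: 3,160 (Noor) > 1,780 (Omar) > 1,690 (Hana) > 990 (Uma) > 445 (Vik) > 110 (Wren)
Noor is highest; pays the third-highest bid, $1,690.

Noor pays $1,690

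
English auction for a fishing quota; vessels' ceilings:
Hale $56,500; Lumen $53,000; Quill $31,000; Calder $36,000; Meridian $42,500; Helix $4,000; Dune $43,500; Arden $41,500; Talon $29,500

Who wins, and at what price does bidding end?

Limits in order: 56,500 (Hale) > 53,000 (Lumen) > 43,500 (Dune) > 42,500 (Meridian) > 41,500 (Arden) > 36,000 (Calder) > …
Once the price passes $53,000, only Hale is left; the hammer falls at Lumen's limit of $53,000.

Hale wins at $53,000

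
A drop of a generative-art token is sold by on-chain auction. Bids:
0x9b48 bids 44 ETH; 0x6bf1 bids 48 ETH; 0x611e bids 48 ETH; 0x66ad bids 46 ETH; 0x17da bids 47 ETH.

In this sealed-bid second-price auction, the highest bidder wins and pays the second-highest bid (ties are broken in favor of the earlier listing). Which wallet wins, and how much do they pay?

Rule: the highest bidder wins and pays the second-highest bid.
Bids ranked: 48 (0x6bf1) > 48 (0x611e) > 47 (0x17da) > 46 (0x66ad) > 44 (0x9b48)
0x6bf1 and 0x611e tie at 48 ETH; tie-break gives it to 0x6bf1.
0x6bf1 wins with the highest bid; price is set by the runner-up at 48 ETH.

0x6bf1 pays 48 ETH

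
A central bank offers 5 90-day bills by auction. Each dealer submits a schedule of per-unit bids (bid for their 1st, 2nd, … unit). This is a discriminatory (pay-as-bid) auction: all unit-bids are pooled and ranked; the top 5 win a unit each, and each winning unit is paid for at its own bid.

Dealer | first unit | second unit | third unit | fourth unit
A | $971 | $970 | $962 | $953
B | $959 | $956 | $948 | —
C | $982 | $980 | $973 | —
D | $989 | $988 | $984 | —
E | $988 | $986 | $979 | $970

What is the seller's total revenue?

Pooled unit-bids ranked (top 5): 989 (D-1), 988 (D-2), 988 (E-1), 986 (E-2), 984 (D-3)
Next rejected bid: $982 (not a price — pay-as-bid).
Each winning unit pays its own bid.
Revenue = 989 + 988 + 988 + 986 + 984 = $4,935.

Total revenue: $4,935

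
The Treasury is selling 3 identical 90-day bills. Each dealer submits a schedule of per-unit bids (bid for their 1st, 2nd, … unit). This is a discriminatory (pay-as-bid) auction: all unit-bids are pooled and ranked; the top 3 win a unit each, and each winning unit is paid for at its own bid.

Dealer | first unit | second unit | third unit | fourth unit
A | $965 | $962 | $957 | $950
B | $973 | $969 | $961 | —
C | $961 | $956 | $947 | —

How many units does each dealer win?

A 1, B 2

All unit-bids, highest first — top 3: 973 (B-1), 969 (B-2), 965 (A-1)
Next rejected bid: $962 (not a price — pay-as-bid).
Allocation: A 1, B 2.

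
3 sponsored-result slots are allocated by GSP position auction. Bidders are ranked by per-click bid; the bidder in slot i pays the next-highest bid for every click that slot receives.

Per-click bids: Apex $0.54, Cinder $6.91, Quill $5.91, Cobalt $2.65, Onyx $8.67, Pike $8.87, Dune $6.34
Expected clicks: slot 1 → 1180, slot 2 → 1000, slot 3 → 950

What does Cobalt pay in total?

Cobalt pays $0.00

Ranked by bid: $8.87 (Pike) > $8.67 (Onyx) > $6.91 (Cinder) > $6.34 (Dune) > …
Cobalt ranks below slot 3 → no slot, pays nothing.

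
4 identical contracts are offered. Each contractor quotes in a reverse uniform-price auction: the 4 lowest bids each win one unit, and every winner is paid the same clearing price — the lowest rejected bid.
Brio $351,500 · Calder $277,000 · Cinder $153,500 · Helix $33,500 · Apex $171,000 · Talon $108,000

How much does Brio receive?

Bids ranked low→high: 33,500 (Helix), 108,000 (Talon), 153,500 (Cinder), 171,000 (Apex), 277,000 (Calder), 351,500 (Brio)
Winners (4 units): Helix, Talon, Cinder, Apex.
Clearing price = lowest rejected bid = $277,000.
Brio does not win → is paid $0.

Brio is paid $0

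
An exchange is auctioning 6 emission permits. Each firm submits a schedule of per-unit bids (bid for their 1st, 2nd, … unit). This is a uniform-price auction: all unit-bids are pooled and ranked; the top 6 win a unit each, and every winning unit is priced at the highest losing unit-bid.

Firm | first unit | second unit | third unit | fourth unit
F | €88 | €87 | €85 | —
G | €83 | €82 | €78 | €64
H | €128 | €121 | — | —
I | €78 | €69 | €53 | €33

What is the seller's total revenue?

All unit-bids, highest first — top 6: 128 (H-1), 121 (H-2), 88 (F-1), 87 (F-2), 85 (F-3), 83 (G-1)
Highest rejected unit-bid = €82.
Allocation: F 3, G 1, H 2. Every unit priced at €82.
Revenue = 6 × 82 = €492.

Total revenue: €492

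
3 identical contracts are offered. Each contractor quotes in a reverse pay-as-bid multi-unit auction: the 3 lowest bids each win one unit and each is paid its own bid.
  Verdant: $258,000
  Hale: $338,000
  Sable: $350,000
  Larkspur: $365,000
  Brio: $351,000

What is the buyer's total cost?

Total cost: $946,000

Bids ranked low→high: 258,000 (Verdant), 338,000 (Hale), 350,000 (Sable), 351,000 (Brio), 365,000 (Larkspur)
Lowest 3: Verdant, Hale, Sable.
Total cost = 258,000 + 338,000 + 350,000 = $946,000.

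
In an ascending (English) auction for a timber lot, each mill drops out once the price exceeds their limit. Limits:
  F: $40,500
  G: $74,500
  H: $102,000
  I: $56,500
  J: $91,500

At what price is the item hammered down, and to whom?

H wins at $91,500

Limits in order: 102,000 (H) > 91,500 (J) > 74,500 (G) > 56,500 (I) > 40,500 (F)
J is the last rival to drop out, at $91,500; H remains and wins at that price.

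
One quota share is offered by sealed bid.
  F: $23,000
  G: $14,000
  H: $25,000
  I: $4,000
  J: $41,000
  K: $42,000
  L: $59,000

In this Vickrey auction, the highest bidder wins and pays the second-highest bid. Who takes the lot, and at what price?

Vickrey auction: the highest bidder wins and pays the second-highest bid.
Bids in order: 59,000 (L) > 42,000 (K) > 41,000 (J) > 25,000 (H) > 23,000 (F) > 14,000 (G) > …
Second-price: L pays K's bid of $42,000.

L pays $42,000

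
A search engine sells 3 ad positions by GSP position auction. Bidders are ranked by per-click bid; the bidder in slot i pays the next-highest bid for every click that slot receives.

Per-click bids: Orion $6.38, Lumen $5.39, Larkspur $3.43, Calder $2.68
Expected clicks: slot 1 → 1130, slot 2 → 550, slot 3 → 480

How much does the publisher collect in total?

Total revenue: $9263.60

Per-click bids in order: $6.38 (Orion) > $5.39 (Lumen) > $3.43 (Larkspur) > $2.68 (Calder)
Slot 1: Orion pays $5.39 × 1130 = $6090.70
Slot 2: Lumen pays $3.43 × 550 = $1886.50
Slot 3: Larkspur pays $2.68 × 480 = $1286.40
Total = $9263.60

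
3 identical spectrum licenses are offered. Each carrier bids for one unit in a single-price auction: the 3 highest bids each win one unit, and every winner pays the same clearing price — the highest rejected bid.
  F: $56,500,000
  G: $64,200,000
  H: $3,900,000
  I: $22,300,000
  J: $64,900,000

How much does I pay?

I pays $0

Sorting: 64,900,000 (J), 64,200,000 (G), 56,500,000 (F), 22,300,000 (I), 3,900,000 (H)
Top 3: J, G, F.
First losing bid is I's $22,300,000, which sets the uniform price.
I does not win → pays $0.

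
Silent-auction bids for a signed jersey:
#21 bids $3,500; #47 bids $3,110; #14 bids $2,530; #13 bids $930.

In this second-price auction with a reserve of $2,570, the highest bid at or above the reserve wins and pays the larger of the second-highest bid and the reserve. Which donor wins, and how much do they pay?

Bids in order: 3,500 (#21) > 3,110 (#47) > 2,530 (#14) > 930 (#13)
Highest eligible bid: #21 at $3,500.
Second-highest bid $3,110 exceeds the reserve $2,570 → payment $3,110.

#21 pays $3,110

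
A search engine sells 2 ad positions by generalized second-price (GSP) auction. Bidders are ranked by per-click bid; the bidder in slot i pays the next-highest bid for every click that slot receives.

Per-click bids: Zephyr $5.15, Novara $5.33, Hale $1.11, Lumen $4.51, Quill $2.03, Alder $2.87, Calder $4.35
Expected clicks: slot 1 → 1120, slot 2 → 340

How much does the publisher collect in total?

Total revenue: $7301.40

Sorting advertisers: $5.33 (Novara) > $5.15 (Zephyr) > $4.51 (Lumen) > …
Slot 1: Novara pays $5.15 × 1120 = $5768.00
Slot 2: Zephyr pays $4.51 × 340 = $1533.40
Total = $7301.40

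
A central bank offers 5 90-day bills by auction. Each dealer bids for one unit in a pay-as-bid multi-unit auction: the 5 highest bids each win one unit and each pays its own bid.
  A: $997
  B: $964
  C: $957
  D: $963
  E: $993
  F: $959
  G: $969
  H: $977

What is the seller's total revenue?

Total revenue: $4,900

Sorting: 997 (A), 993 (E), 977 (H), 969 (G), 964 (B), 963 (D), 959 (F), …
The 5 highest are A, E, H, G, B.
Total revenue = 997 + 993 + 977 + 969 + 964 = $4,900.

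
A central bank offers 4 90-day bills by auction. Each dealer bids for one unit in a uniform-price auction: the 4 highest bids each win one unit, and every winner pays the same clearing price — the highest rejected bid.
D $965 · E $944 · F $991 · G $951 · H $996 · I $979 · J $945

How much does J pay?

Sorting: 996 (H), 991 (F), 979 (I), 965 (D), 951 (G), 945 (J), …
Top 4: H, F, I, D.
Highest unsuccessful bid: $951 → clearing price.
J does not win → pays $0.

J pays $0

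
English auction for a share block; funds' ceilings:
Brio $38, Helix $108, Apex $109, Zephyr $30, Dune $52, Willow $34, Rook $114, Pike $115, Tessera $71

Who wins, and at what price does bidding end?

Pike wins at $114

Limits ranked: 115 (Pike) > 114 (Rook) > 109 (Apex) > 108 (Helix) > 71 (Tessera) > 52 (Dune) > …
Rook is the last rival to drop out, at $114; Pike remains and wins at that price.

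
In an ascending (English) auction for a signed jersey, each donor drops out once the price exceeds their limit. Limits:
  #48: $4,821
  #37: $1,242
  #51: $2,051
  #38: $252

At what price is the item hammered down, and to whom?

Limits ranked: 4,821 (#48) > 2,051 (#51) > 1,242 (#37) > 252 (#38)
Bidding ends when #51 exits at $2,051; #48 takes it.

#48 wins at $2,051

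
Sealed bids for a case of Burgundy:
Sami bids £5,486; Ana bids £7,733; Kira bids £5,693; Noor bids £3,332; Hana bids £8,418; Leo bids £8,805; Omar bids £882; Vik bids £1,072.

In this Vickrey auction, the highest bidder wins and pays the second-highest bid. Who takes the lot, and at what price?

Vickrey auction: the highest bidder wins and pays the second-highest bid.
Bids ranked: 8,805 (Leo) > 8,418 (Hana) > 7,733 (Ana) > 5,693 (Kira) > 5,486 (Sami) > 3,332 (Noor) > …
Leo is highest; pays the second-highest bid, £8,418.

Leo pays £8,418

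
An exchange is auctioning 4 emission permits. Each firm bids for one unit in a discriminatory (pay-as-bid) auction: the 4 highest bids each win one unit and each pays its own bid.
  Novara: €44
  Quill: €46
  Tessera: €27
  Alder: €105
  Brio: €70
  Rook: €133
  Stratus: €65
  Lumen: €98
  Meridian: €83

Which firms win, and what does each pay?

Ordering the bids: 133 (Rook), 105 (Alder), 98 (Lumen), 83 (Meridian), 70 (Brio), 65 (Stratus), …
Top 4: Rook, Alder, Lumen, Meridian.
Each winner pays its own bid: Rook €133, Alder €105, Lumen €98, Meridian €83.

Rook €133, Alder €105, Lumen €98, Meridian €83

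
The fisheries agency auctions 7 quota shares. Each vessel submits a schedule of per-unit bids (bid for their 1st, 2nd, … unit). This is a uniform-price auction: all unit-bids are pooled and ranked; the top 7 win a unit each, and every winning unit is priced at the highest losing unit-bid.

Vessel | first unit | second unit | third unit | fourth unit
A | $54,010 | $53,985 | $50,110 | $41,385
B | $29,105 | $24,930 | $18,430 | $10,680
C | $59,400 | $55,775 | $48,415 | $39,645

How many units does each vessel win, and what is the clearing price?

A 4, C 3; clearing price $39,645

All unit-bids, highest first — top 7: 59,400 (C-1), 55,775 (C-2), 54,010 (A-1), 53,985 (A-2), 50,110 (A-3), 48,415 (C-3), 41,385 (A-4)
First bid not allocated: $39,645.
Allocation: A 4, C 3.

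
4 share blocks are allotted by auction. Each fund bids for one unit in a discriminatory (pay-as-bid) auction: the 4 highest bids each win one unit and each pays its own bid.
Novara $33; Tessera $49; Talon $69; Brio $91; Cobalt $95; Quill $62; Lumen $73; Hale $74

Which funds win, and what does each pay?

Ordering the bids: 95 (Cobalt), 91 (Brio), 74 (Hale), 73 (Lumen), 69 (Talon), 62 (Quill), …
Winners (4 units): Cobalt, Brio, Hale, Lumen.
Each winner pays its own bid: Cobalt $95, Brio $91, Hale $74, Lumen $73.

Cobalt $95, Brio $91, Hale $74, Lumen $73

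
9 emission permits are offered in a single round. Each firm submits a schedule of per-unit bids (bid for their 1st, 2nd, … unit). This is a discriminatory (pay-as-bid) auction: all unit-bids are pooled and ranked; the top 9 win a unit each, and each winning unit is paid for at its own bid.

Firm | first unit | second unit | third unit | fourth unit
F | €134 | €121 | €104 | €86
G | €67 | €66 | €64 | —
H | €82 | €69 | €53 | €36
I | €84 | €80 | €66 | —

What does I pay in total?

Pooled unit-bids ranked (top 9): 134 (F-1), 121 (F-2), 104 (F-3), 86 (F-4), 84 (I-1), 82 (H-1), 80 (I-2), 69 (H-2), 67 (G-1)
Next rejected bid: €66 (not a price — pay-as-bid).
I's winning unit-bids: 84 + 80 = €164.

I pays €164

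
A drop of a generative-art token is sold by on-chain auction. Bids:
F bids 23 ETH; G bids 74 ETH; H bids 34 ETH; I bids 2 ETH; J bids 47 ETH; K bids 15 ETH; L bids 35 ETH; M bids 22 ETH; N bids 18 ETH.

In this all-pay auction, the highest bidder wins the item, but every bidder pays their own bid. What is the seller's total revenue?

Bids ranked: 74 (G) > 47 (J) > 35 (L) > 34 (H) > 23 (F) > 22 (M) > …
G wins with the top bid; all bids are sunk regardless.
Every bidder forfeits their bid regardless of winning.
Revenue = 23 + 74 + 34 + 2 + 47 + 15 + 35 + 22 + 18 = 270 ETH.

Total revenue: 270 ETH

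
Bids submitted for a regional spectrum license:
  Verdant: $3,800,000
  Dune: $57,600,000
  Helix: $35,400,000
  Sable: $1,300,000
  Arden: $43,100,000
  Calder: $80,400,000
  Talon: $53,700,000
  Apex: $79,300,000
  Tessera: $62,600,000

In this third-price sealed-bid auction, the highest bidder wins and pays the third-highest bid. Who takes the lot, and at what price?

Rule: the highest bidder wins and pays the third-highest bid.
Sorting bids: 80,400,000 (Calder) > 79,300,000 (Apex) > 62,600,000 (Tessera) > 57,600,000 (Dune) > 53,700,000 (Talon) > 43,100,000 (Arden) > …
Calder wins; payment is bid #3 in the ranking = $62,600,000.

Calder pays $62,600,000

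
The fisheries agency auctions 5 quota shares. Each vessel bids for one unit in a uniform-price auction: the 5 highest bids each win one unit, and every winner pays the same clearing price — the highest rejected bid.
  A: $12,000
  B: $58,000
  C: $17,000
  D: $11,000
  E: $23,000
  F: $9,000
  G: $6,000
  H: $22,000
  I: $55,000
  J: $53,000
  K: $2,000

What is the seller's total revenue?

Total revenue: $85,000

Sorting: 58,000 (B), 55,000 (I), 53,000 (J), 23,000 (E), 22,000 (H), 17,000 (C), 12,000 (A), …
Winners (5 units): B, I, J, E, H.
First losing bid is C's $17,000, which sets the uniform price.
Total revenue = 5 × $17,000 = $85,000.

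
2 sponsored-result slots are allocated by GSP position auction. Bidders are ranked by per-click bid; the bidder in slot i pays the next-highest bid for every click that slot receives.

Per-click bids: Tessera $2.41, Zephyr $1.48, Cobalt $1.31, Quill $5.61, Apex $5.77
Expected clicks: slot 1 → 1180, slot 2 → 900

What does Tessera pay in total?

Per-click bids in order: $5.77 (Apex) > $5.61 (Quill) > $2.41 (Tessera) > …
Tessera ranks below slot 2 → no slot, pays nothing.

Tessera pays $0.00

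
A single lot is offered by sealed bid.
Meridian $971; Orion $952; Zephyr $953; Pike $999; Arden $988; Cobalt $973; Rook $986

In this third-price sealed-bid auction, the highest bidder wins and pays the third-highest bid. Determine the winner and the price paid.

Pike pays $986

Bids in order: 999 (Pike) > 988 (Arden) > 986 (Rook) > 973 (Cobalt) > 971 (Meridian) > 953 (Zephyr) > …
Pike is highest; pays the third-highest bid, $986.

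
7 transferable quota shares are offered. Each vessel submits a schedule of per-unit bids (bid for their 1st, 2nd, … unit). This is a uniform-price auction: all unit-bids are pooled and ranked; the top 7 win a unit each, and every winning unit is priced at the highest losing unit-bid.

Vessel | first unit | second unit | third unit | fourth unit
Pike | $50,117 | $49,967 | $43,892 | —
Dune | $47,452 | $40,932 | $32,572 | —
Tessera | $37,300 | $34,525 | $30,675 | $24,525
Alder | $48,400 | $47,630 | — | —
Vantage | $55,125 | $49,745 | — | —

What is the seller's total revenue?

All unit-bids, highest first — top 7: 55,125 (Vantage-1), 50,117 (Pike-1), 49,967 (Pike-2), 49,745 (Vantage-2), 48,400 (Alder-1), 47,630 (Alder-2), 47,452 (Dune-1)
Highest rejected unit-bid = $43,892.
Allocation: Alder 2, Dune 1, Pike 2, Vantage 2. Every unit priced at $43,892.
Revenue = 7 × 43,892 = $307,244.

Total revenue: $307,244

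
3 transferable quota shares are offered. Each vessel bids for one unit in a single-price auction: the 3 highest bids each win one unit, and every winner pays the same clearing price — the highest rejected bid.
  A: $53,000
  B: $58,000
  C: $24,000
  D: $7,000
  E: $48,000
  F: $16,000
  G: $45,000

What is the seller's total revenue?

Total revenue: $135,000

Ordering the bids: 58,000 (B), 53,000 (A), 48,000 (E), 45,000 (G), 24,000 (C), …
The 3 highest are B, A, E.
First losing bid is G's $45,000, which sets the uniform price.
Total revenue = 3 × $45,000 = $135,000.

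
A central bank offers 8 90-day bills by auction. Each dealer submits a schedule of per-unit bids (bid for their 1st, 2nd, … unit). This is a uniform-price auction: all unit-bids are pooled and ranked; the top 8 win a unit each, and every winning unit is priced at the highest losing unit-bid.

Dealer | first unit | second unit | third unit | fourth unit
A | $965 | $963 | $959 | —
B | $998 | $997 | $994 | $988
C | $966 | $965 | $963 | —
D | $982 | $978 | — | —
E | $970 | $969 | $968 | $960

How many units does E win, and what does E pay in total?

E: 2 units, pays $1,936

All unit-bids, highest first — top 8: 998 (B-1), 997 (B-2), 994 (B-3), 988 (B-4), 982 (D-1), 978 (D-2), 970 (E-1), 969 (E-2)
First bid not allocated: $968.
E wins 2 unit(s) at $968 each.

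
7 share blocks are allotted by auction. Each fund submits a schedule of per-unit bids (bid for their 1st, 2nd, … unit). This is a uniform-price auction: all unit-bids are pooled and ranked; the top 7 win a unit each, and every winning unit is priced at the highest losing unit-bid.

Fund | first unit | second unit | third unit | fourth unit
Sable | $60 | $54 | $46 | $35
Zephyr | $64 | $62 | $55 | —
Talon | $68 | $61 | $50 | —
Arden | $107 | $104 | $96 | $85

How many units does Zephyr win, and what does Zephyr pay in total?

Zephyr: 2 units, pays $122

All unit-bids, highest first — top 7: 107 (Arden-1), 104 (Arden-2), 96 (Arden-3), 85 (Arden-4), 68 (Talon-1), 64 (Zephyr-1), 62 (Zephyr-2)
The (k+1)-th unit-bid is $61.
Zephyr wins 2 unit(s) at $61 each.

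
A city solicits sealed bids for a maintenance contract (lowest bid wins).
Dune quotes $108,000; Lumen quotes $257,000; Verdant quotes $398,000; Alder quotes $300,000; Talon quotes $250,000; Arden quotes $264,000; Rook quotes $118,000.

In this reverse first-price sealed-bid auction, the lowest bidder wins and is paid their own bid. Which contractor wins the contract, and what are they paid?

Dune is paid $108,000

Rule: the lowest bidder wins and is paid their own bid.
Bids ranked: 108,000 (Dune) < 118,000 (Rook) < 250,000 (Talon) < 257,000 (Lumen) < 264,000 (Arden) < 300,000 (Alder) < …
Dune has the lowest bid and is paid exactly that: $108,000.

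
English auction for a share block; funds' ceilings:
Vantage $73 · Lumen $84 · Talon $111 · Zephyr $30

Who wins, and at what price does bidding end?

Rule: the price rises until one bidder remains; the winner pays the price at which the last rival dropped out.
Limits in order: 111 (Talon) > 84 (Lumen) > 73 (Vantage) > 30 (Zephyr)
Lumen is the last rival to drop out, at $84; Talon remains and wins at that price.

Talon wins at $84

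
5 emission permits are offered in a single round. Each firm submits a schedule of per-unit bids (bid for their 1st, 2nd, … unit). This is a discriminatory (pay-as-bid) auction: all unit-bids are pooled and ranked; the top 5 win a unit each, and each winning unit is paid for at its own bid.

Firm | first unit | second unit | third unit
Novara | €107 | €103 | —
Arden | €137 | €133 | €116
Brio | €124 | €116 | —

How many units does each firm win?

Arden 3, Brio 2

All unit-bids, highest first — top 5: 137 (Arden-1), 133 (Arden-2), 124 (Brio-1), 116 (Arden-3), 116 (Brio-2)
Next rejected bid: €107 (not a price — pay-as-bid).
Allocation: Arden 3, Brio 2.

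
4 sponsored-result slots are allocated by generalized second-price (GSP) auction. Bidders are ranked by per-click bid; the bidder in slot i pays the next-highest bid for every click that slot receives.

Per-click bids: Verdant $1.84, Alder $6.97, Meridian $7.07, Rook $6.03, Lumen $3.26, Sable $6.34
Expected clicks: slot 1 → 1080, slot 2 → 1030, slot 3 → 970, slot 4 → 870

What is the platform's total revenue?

Total revenue: $22743.10

Sorting advertisers: $7.07 (Meridian) > $6.97 (Alder) > $6.34 (Sable) > $6.03 (Rook) > $3.26 (Lumen) > …
Slot 1: Meridian pays $6.97 × 1080 = $7527.60
Slot 2: Alder pays $6.34 × 1030 = $6530.20
Slot 3: Sable pays $6.03 × 970 = $5849.10
Slot 4: Rook pays $3.26 × 870 = $2836.20
Total = $22743.10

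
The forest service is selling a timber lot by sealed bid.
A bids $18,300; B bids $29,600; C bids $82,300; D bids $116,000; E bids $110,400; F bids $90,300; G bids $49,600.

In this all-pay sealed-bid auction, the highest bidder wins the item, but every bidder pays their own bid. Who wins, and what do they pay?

D pays $116,000

Bids ranked: 116,000 (D) > 110,400 (E) > 90,300 (F) > 82,300 (C) > 49,600 (G) > 29,600 (B) > …
D is highest and takes the item; every bidder forfeits their bid.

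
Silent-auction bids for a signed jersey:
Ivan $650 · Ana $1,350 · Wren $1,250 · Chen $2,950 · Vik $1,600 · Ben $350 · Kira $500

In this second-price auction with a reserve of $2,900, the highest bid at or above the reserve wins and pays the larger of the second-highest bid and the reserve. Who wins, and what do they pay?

Chen pays $2,900

Sorting bids: 2,950 (Chen) > 1,600 (Vik) > 1,350 (Ana) > 1,250 (Wren) > 650 (Ivan) > 500 (Kira) > …
Chen has the top bid at or above the reserve ($2,950).
Second-highest bid $1,600 is below the reserve $2,900, so the reserve binds → payment $2,900.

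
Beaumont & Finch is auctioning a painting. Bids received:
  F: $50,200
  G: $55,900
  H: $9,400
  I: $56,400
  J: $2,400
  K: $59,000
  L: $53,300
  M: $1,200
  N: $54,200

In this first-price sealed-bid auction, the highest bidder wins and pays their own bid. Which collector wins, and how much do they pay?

K pays $59,000

First-price sealed-bid auction: the highest bidder wins and pays their own bid.
Bids in order: 59,000 (K) > 56,400 (I) > 55,900 (G) > 54,200 (N) > 53,300 (L) > 50,200 (F) > …
K is highest → pays own bid, $59,000.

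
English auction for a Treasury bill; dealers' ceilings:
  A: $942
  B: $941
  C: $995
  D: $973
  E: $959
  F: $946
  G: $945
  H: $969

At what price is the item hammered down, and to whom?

Open ascending-bid auction: the price rises until one bidder remains; the winner pays the price at which the last rival dropped out.
Limits ranked: 995 (C) > 973 (D) > 969 (H) > 959 (E) > 946 (F) > 945 (G) > …
Once the price passes $973, only C is left; the hammer falls at D's limit of $973.

C wins at $973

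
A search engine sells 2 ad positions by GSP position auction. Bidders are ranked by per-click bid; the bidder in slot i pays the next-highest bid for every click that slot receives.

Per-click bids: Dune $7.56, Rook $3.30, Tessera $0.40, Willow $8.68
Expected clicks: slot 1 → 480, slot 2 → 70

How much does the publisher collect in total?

Per-click bids in order: $8.68 (Willow) > $7.56 (Dune) > $3.30 (Rook) > …
Slot 1: Willow pays $7.56 × 480 = $3628.80
Slot 2: Dune pays $3.30 × 70 = $231.00
Total = $3859.80

Total revenue: $3859.80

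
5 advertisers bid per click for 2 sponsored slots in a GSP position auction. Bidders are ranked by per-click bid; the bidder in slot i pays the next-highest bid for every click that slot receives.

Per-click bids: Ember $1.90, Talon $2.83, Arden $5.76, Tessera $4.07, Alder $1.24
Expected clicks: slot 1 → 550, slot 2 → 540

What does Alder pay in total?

Alder pays $0.00

Per-click bids in order: $5.76 (Arden) > $4.07 (Tessera) > $2.83 (Talon) > …
Alder ranks below slot 2 → no slot, pays nothing.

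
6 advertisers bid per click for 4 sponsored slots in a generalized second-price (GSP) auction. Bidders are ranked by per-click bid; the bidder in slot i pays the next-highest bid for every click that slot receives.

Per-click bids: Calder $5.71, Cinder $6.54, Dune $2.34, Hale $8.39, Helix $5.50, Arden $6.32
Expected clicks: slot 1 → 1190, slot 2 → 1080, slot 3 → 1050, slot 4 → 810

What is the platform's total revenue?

Total revenue: $25058.70

Sorting advertisers: $8.39 (Hale) > $6.54 (Cinder) > $6.32 (Arden) > $5.71 (Calder) > $5.50 (Helix) > …
Slot 1: Hale pays $6.54 × 1190 = $7782.60
Slot 2: Cinder pays $6.32 × 1080 = $6825.60
Slot 3: Arden pays $5.71 × 1050 = $5995.50
Slot 4: Calder pays $5.50 × 810 = $4455.00
Total = $25058.70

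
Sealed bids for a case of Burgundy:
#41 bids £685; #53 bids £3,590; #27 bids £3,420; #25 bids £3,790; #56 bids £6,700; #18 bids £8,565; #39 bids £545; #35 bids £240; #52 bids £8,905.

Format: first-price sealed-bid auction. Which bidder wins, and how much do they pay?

#52 pays £8,905

First-price sealed-bid auction: the highest bidder wins and pays their own bid.
Sorting bids: 8,905 (#52) > 8,565 (#18) > 6,700 (#56) > 3,790 (#25) > 3,590 (#53) > 3,420 (#27) > …
#52 has the highest bid and pays exactly that: £8,905.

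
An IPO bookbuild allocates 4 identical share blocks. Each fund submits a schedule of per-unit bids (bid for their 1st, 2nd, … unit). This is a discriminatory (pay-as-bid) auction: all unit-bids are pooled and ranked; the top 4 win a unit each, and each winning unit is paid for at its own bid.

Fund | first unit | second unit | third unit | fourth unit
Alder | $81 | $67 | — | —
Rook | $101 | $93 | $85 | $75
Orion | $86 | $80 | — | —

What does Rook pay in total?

Rook pays $279

Merging the schedules and taking the best 4: 101 (Rook-1), 93 (Rook-2), 86 (Orion-1), 85 (Rook-3)
Next rejected bid: $81 (not a price — pay-as-bid).
Rook's winning unit-bids: 101 + 93 + 85 = $279.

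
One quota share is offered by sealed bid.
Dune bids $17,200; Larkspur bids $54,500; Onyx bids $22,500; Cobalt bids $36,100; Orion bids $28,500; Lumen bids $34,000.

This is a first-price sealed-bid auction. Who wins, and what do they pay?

Bids in order: 54,500 (Larkspur) > 36,100 (Cobalt) > 34,000 (Lumen) > 28,500 (Orion) > 22,500 (Onyx) > 17,200 (Dune)
Larkspur is highest → pays own bid, $54,500.

Larkspur pays $54,500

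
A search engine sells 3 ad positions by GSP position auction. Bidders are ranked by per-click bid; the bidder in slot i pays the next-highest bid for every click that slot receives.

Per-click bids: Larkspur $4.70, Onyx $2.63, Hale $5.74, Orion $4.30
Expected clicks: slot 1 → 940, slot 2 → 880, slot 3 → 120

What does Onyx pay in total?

Ranked by bid: $5.74 (Hale) > $4.70 (Larkspur) > $4.30 (Orion) > $2.63 (Onyx)
Onyx ranks below slot 3 → no slot, pays nothing.

Onyx pays $0.00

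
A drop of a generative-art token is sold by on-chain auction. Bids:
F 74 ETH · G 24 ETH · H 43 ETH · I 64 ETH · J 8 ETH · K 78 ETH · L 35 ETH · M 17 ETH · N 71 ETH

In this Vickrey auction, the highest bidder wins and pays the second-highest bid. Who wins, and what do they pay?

Bids in order: 78 (K) > 74 (F) > 71 (N) > 64 (I) > 43 (H) > 35 (L) > …
K wins with the highest bid; price is set by the runner-up at 74 ETH.

K pays 74 ETH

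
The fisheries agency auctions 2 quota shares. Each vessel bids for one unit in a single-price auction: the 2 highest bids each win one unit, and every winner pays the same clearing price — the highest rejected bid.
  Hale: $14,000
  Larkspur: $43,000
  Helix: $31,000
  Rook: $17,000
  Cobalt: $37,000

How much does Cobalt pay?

Cobalt pays $31,000

Ordering the bids: 43,000 (Larkspur), 37,000 (Cobalt), 31,000 (Helix), 17,000 (Rook), …
The 2 highest are Larkspur, Cobalt.
Clearing price = highest rejected bid = $31,000.
Cobalt wins → pays $31,000.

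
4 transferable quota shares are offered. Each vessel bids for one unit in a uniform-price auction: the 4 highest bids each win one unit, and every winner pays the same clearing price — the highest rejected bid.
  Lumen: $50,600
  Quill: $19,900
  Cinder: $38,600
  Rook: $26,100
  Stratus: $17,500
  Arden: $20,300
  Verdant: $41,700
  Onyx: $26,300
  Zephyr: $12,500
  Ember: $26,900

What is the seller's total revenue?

Sorting: 50,600 (Lumen), 41,700 (Verdant), 38,600 (Cinder), 26,900 (Ember), 26,300 (Onyx), 26,100 (Rook), …
Winners (4 units): Lumen, Verdant, Cinder, Ember.
Highest unsuccessful bid: $26,300 → clearing price.
Total revenue = 4 × $26,300 = $105,200.

Total revenue: $105,200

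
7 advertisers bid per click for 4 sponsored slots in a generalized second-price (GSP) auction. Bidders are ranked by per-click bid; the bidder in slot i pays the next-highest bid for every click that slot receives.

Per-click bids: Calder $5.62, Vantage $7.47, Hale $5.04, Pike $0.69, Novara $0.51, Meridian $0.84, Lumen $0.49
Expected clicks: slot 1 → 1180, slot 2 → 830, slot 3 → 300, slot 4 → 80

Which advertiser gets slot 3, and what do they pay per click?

Hale; $0.84 per click

Ranked by bid: $7.47 (Vantage) > $5.62 (Calder) > $5.04 (Hale) > $0.84 (Meridian) > $0.69 (Pike) > …
Slot 3 goes to the third-ranked bidder, Hale, who pays the next bid down: $0.84/click.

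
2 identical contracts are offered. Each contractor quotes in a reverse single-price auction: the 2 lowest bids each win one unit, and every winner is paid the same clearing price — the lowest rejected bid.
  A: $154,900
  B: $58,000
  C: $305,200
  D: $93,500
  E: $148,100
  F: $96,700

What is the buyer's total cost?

Sorting: 58,000 (B), 93,500 (D), 96,700 (F), 148,100 (E), …
The 2 lowest are B, D.
Clearing price = lowest rejected bid = $96,700.
Total cost = 2 × $96,700 = $193,400.

Total cost: $193,400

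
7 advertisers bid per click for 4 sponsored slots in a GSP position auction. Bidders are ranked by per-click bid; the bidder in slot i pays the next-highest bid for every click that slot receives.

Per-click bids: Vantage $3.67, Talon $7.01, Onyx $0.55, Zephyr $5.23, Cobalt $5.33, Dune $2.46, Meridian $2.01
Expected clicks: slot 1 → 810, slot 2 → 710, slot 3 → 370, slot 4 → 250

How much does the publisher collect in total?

Ranked by bid: $7.01 (Talon) > $5.33 (Cobalt) > $5.23 (Zephyr) > $3.67 (Vantage) > $2.46 (Dune) > …
Slot 1: Talon pays $5.33 × 810 = $4317.30
Slot 2: Cobalt pays $5.23 × 710 = $3713.30
Slot 3: Zephyr pays $3.67 × 370 = $1357.90
Slot 4: Vantage pays $2.46 × 250 = $615.00
Total = $10003.50

Total revenue: $10003.50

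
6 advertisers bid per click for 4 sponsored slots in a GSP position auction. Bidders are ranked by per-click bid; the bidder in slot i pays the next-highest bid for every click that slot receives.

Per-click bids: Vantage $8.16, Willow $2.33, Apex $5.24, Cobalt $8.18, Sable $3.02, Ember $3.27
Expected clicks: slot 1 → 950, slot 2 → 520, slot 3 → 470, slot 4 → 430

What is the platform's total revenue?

Ranked by bid: $8.18 (Cobalt) > $8.16 (Vantage) > $5.24 (Apex) > $3.27 (Ember) > $3.02 (Sable) > …
Slot 1: Cobalt pays $8.16 × 950 = $7752.00
Slot 2: Vantage pays $5.24 × 520 = $2724.80
Slot 3: Apex pays $3.27 × 470 = $1536.90
Slot 4: Ember pays $3.02 × 430 = $1298.60
Total = $13312.30

Total revenue: $13312.30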